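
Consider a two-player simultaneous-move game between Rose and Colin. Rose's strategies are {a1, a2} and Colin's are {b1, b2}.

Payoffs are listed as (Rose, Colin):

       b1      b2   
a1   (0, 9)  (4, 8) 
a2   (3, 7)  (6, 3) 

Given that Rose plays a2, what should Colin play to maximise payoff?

b1

Against a2, Colin earns 7 from b1 and 3 from b2.
So b1 is the best response.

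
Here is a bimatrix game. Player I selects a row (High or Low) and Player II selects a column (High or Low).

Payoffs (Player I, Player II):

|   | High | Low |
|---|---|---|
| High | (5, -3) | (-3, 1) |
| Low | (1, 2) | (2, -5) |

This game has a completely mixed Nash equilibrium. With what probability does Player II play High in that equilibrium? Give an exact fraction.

Let q be the probability that Player II plays High. In a completely mixed equilibrium, Player I must be indifferent between High and Low.
Player I's expected payoff from High is 5q − 3(1−q); from Low it is q + 2(1−q).
Setting these equal: 8q − 3 = −q + 2, so q = 5/9.

5/9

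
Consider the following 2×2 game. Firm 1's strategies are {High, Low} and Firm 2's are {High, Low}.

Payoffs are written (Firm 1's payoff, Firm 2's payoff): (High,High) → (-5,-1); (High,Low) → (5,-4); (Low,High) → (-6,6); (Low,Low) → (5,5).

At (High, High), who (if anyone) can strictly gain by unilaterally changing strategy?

Firm 1 at (High, High) earns -5; deviating to Low yields -6 — not better.
Firm 2 earns -1; deviating to Low yields -4 — not better.
Neither player can strictly improve; the profile is a Nash equilibrium.

Neither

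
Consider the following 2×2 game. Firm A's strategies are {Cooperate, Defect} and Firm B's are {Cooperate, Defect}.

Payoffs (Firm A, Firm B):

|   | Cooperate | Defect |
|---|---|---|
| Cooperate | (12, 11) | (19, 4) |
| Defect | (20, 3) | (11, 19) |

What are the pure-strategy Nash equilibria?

(Cooperate, Cooperate): Firm A prefers Defect (20 > 12) — not an equilibrium.
(Cooperate, Defect): Firm B prefers Cooperate (11 > 4) — not an equilibrium.
(Defect, Cooperate): Firm B prefers Defect (19 > 3) — not an equilibrium.
(Defect, Defect): Firm A prefers Cooperate (19 > 11) — not an equilibrium.

none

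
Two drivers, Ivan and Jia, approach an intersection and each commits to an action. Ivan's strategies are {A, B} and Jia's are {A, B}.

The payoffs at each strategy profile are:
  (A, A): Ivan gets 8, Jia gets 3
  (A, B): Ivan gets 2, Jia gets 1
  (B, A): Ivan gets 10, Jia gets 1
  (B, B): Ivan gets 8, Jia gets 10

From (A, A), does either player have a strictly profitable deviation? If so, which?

Ivan at (A, A) earns 8; deviating to B yields 10 — a strict improvement.
Jia earns 3; deviating to B yields 1 — not better.
Only Ivan has a strictly profitable deviation.

Ivan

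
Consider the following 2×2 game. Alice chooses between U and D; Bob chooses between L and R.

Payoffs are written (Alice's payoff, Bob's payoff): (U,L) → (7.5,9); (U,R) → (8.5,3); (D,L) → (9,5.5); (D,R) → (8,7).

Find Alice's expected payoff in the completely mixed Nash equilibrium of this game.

33/4

First find q, the probability Bob plays L, from Alice's indifference between U and D: 7.5q + 8.5(1−q) = 9q + 8(1−q), giving q = 1/4.
Since Alice is indifferent in equilibrium, Alice's expected payoff equals the payoff from either row against (1/4, 3/4). Using U: 7.5(1/4) + 8.5(3/4) = 33/4.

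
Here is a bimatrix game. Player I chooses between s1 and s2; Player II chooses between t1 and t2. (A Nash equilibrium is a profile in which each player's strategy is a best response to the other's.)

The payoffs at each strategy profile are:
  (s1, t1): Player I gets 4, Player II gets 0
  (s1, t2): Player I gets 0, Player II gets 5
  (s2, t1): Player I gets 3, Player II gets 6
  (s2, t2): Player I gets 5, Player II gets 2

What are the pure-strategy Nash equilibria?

none

(s1, t1): Player II prefers t2 (5 > 0) — not an equilibrium.
(s1, t2): Player I prefers s2 (5 > 0) — not an equilibrium.
(s2, t1): Player I prefers s1 (4 > 3) — not an equilibrium.
(s2, t2): Player II prefers t1 (6 > 2) — not an equilibrium.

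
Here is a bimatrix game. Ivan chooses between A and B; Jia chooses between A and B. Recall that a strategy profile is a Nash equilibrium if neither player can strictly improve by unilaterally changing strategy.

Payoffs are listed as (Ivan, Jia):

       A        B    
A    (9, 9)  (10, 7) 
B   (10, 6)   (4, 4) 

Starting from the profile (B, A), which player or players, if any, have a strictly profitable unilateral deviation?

Neither

Ivan at (B, A) earns 10; deviating to A yields 9 — not better.
Jia earns 6; deviating to B yields 4 — not better.
Neither player can strictly improve; the profile is a Nash equilibrium.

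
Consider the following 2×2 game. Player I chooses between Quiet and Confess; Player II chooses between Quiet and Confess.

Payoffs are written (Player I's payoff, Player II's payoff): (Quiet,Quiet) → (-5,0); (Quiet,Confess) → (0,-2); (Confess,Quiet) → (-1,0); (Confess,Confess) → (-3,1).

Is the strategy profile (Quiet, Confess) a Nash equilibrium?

At (Quiet, Confess), Player I earns 0; switching to Confess would give -3, so Player I has no profitable deviation.
Player II earns -2; switching to Quiet would give 0, so Player II would deviate.
Since at least one player can profitably deviate, this is not a Nash equilibrium.

No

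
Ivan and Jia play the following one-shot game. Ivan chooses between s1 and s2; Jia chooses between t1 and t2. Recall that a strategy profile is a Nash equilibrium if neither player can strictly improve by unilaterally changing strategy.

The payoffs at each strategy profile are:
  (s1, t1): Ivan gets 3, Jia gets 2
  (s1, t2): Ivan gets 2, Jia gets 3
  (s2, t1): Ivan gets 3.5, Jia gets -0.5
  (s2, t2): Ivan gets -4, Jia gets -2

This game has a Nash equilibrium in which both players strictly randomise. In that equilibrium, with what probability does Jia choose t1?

12/13

Let y be the probability that Jia plays t1. In a completely mixed equilibrium, Ivan must be indifferent between s1 and s2.
Ivan's expected payoff from s1 is 3y + 2(1−y); from s2 it is 3.5y − 4(1−y).
Setting these equal: y + 2 = 7.5y − 4, so y = 12/13.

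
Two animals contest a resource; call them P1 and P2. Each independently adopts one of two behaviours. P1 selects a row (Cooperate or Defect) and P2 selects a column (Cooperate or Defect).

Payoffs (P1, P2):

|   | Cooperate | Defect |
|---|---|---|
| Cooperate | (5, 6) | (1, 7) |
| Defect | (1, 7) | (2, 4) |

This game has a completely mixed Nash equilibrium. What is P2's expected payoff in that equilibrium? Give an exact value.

25/4

First find x, the probability P1 plays Cooperate, from P2's indifference between Cooperate and Defect: 6x + 7(1−x) = 7x + 4(1−x), giving x = 3/4.
Since P2 is indifferent in equilibrium, P2's expected payoff equals the payoff from either column against (3/4, 1/4). Using Cooperate: 6(3/4) + 7(1/4) = 25/4.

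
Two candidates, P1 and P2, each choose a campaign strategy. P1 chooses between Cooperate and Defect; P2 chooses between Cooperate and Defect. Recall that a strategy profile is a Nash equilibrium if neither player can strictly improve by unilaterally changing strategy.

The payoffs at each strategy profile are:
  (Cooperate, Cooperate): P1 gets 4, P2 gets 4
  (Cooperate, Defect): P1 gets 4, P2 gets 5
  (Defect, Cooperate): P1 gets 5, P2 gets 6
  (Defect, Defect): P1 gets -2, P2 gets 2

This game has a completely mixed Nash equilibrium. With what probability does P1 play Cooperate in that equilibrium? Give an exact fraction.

Let p be the probability that P1 plays Cooperate. In a completely mixed equilibrium, P2 must be indifferent between Cooperate and Defect.
P2's expected payoff from Cooperate is 4p + 6(1−p); from Defect it is 5p + 2(1−p).
Setting these equal: −2p + 6 = 3p + 2, so p = 4/5.

4/5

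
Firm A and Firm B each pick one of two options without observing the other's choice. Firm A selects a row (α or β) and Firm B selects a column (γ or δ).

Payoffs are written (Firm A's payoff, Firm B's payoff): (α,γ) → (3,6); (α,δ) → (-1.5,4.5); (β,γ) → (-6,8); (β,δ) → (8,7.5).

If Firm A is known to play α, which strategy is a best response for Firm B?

γ

Against α, Firm B earns 6 from γ and 4.5 from δ.
So γ is the best response.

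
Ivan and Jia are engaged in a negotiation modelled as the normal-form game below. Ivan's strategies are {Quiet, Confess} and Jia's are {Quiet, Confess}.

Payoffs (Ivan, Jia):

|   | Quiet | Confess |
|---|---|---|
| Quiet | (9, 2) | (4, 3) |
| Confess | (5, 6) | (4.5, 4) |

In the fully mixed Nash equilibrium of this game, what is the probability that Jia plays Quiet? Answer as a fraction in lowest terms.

Let y be the probability that Jia plays Quiet. In a completely mixed equilibrium, Ivan must be indifferent between Quiet and Confess.
Ivan's expected payoff from Quiet is 9y + 4(1−y); from Confess it is 5y + 4.5(1−y).
Setting these equal: 5y + 4 = 0.5y + 4.5, so y = 1/9.

1/9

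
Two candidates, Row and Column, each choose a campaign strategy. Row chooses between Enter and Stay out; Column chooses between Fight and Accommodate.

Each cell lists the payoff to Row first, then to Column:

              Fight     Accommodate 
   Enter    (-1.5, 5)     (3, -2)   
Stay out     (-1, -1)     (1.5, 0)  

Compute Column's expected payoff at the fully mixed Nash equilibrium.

First find p, the probability Row plays Enter, from Column's indifference between Fight and Accommodate: 5p − (1−p) = −2p, giving p = 1/8.
Since Column is indifferent in equilibrium, Column's expected payoff equals the payoff from either column against (1/8, 7/8). Using Fight: 5(1/8) − (7/8) = -1/4.

-1/4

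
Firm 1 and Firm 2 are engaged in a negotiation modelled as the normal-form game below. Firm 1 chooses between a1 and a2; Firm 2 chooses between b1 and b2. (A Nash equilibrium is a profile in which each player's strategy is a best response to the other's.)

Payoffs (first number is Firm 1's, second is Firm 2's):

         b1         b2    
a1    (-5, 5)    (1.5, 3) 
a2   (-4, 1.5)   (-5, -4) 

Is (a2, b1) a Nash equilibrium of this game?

Yes

At (a2, b1), Firm 1 earns -4; switching to a1 would give -5, so Firm 1 has no profitable deviation.
Firm 2 earns 1.5; switching to b2 would give -4, so Firm 2 has no profitable deviation.
Neither player can gain by a unilateral deviation, so this profile is a Nash equilibrium.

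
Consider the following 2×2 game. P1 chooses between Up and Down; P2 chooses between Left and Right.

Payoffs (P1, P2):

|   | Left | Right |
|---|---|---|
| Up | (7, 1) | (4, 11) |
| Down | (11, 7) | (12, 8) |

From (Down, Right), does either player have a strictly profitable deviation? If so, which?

P1 at (Down, Right) earns 12; deviating to Up yields 4 — not better.
P2 earns 8; deviating to Left yields 7 — not better.
Neither player can strictly improve; the profile is a Nash equilibrium.

Neither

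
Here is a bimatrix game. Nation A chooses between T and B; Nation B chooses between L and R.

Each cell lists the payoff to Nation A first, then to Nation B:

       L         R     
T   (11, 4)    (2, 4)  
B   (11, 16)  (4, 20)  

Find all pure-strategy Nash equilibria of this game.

(T, L): Nation A gets 11 ≥ 11 from B, and Nation B gets 4 ≥ 4 from R — Nash equilibrium.
(T, R): Nation A prefers B (4 > 2) — not an equilibrium.
(B, L): Nation B prefers R (20 > 16) — not an equilibrium.
(B, R): Nation A gets 4 ≥ 2 from T, and Nation B gets 20 ≥ 16 from L — Nash equilibrium.

(T, L) and (B, R)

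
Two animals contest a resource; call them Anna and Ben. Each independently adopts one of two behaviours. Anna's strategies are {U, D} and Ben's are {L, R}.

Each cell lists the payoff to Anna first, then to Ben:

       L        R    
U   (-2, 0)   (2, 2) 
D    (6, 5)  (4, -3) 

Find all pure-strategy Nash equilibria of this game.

(D, L)

(U, L): Anna prefers D (6 > -2); Ben prefers R (2 > 0) — not an equilibrium.
(U, R): Anna prefers D (4 > 2) — not an equilibrium.
(D, L): Anna gets 6 ≥ -2 from U, and Ben gets 5 ≥ -3 from R — Nash equilibrium.
(D, R): Ben prefers L (5 > -3) — not an equilibrium.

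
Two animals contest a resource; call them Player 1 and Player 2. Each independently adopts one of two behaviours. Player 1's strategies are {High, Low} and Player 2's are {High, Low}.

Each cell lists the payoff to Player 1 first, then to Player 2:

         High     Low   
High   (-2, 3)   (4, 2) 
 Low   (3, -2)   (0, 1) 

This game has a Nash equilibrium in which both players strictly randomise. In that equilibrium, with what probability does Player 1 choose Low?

1/4

Let r be the probability that Player 1 plays High. In a completely mixed equilibrium, Player 2 must be indifferent between High and Low.
Player 2's expected payoff from High is 3r − 2(1−r); from Low it is 2r + (1−r).
Setting these equal: 5r − 2 = r + 1, so r = 3/4.
Therefore Player 1 plays Low with probability 1 − 3/4 = 1/4.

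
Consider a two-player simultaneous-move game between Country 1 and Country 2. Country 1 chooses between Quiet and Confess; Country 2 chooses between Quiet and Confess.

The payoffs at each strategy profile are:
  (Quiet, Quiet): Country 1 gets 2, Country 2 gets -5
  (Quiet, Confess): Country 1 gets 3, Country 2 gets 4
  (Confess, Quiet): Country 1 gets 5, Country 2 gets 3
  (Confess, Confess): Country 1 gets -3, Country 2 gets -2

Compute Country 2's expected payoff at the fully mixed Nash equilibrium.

First find p, the probability Country 1 plays Quiet, from Country 2's indifference between Quiet and Confess: −5p + 3(1−p) = 4p − 2(1−p), giving p = 5/14.
Since Country 2 is indifferent in equilibrium, Country 2's expected payoff equals the payoff from either column against (5/14, 9/14). Using Quiet: −5(5/14) + 3(9/14) = 1/7.

1/7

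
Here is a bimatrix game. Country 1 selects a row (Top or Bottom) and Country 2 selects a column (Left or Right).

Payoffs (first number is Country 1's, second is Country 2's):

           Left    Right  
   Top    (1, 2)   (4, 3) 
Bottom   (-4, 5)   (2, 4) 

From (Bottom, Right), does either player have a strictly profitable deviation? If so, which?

Country 1 at (Bottom, Right) earns 2; deviating to Top yields 4 — a strict improvement.
Country 2 earns 4; deviating to Left yields 5 — a strict improvement.
Both Country 1 and Country 2 have strictly profitable deviations.

Both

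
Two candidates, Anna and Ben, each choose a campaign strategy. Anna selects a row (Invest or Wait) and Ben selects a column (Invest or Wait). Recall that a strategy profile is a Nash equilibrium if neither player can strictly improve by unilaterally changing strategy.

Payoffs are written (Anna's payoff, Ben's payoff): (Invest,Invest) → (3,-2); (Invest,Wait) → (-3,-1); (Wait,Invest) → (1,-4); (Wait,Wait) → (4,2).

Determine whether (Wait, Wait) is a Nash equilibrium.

Yes

At (Wait, Wait), Anna earns 4; switching to Invest would give -3, so Anna has no profitable deviation.
Ben earns 2; switching to Invest would give -4, so Ben has no profitable deviation.
Neither player can gain by a unilateral deviation, so this profile is a Nash equilibrium.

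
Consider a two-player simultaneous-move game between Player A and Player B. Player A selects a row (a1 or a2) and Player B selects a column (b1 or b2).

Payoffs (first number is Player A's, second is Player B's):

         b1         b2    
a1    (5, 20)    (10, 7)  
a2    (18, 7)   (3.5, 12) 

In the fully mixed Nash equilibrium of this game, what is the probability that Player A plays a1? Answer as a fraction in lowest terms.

Let r be the probability that Player A plays a1. In a completely mixed equilibrium, Player B must be indifferent between b1 and b2.
Player B's expected payoff from b1 is 20r + 7(1−r); from b2 it is 7r + 12(1−r).
Setting these equal: 13r + 7 = −5r + 12, so r = 5/18.

5/18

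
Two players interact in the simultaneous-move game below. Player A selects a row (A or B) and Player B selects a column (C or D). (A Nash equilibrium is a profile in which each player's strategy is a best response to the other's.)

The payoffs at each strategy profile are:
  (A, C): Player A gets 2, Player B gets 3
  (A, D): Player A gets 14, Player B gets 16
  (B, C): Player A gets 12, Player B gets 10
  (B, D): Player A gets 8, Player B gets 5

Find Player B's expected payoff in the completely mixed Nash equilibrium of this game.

First find p, the probability Player A plays A, from Player B's indifference between C and D: 3p + 10(1−p) = 16p + 5(1−p), giving p = 5/18.
Since Player B is indifferent in equilibrium, Player B's expected payoff equals the payoff from either column against (5/18, 13/18). Using C: 3(5/18) + 10(13/18) = 145/18.

145/18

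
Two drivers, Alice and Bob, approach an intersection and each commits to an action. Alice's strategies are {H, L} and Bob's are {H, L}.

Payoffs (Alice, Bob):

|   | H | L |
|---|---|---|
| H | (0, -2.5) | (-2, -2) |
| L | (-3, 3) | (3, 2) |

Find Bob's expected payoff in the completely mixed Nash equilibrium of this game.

-2/3

First find x, the probability Alice plays H, from Bob's indifference between H and L: −2.5x + 3(1−x) = −2x + 2(1−x), giving x = 2/3.
Since Bob is indifferent in equilibrium, Bob's expected payoff equals the payoff from either column against (2/3, 1/3). Using H: −2.5(2/3) + 3(1/3) = -2/3.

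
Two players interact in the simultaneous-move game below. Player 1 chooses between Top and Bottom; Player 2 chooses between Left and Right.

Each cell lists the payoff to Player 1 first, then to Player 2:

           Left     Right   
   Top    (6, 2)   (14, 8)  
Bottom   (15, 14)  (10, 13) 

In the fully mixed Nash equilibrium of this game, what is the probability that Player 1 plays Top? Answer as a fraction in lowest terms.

Let r be the probability that Player 1 plays Top. In a completely mixed equilibrium, Player 2 must be indifferent between Left and Right.
Player 2's expected payoff from Left is 2r + 14(1−r); from Right it is 8r + 13(1−r).
Setting these equal: −12r + 14 = −5r + 13, so r = 1/7.

1/7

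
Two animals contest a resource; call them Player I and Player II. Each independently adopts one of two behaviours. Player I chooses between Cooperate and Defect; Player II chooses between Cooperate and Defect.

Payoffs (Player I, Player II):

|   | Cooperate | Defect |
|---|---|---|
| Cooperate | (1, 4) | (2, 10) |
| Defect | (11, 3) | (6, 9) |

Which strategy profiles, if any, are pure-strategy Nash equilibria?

(Defect, Defect)

(Cooperate, Cooperate): Player I prefers Defect (11 > 1); Player II prefers Defect (10 > 4) — not an equilibrium.
(Cooperate, Defect): Player I prefers Defect (6 > 2) — not an equilibrium.
(Defect, Cooperate): Player II prefers Defect (9 > 3) — not an equilibrium.
(Defect, Defect): Player I gets 6 ≥ 2 from Cooperate, and Player II gets 9 ≥ 3 from Cooperate — Nash equilibrium.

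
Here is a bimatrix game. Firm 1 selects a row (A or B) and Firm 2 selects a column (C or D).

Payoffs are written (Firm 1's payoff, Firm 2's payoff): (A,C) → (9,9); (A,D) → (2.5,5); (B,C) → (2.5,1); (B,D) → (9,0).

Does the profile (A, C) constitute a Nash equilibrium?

Yes

At (A, C), Firm 1 earns 9; switching to B would give 2.5, so Firm 1 has no profitable deviation.
Firm 2 earns 9; switching to D would give 5, so Firm 2 has no profitable deviation.
Neither player can gain by a unilateral deviation, so this profile is a Nash equilibrium.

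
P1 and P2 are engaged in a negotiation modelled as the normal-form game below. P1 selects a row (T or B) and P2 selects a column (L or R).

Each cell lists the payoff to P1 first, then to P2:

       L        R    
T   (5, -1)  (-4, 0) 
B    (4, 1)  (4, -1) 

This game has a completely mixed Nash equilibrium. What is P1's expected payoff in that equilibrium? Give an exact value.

4

First find q, the probability P2 plays L, from P1's indifference between T and B: 5q − 4(1−q) = 4q + 4(1−q), giving q = 8/9.
Since P1 is indifferent in equilibrium, P1's expected payoff equals the payoff from either row against (8/9, 1/9). Using T: 5(8/9) − 4(1/9) = 4.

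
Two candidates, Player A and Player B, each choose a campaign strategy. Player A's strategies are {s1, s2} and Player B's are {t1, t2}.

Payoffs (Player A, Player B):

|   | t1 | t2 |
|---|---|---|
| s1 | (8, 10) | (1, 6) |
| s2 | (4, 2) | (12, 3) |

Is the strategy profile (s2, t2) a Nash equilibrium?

Yes

At (s2, t2), Player A earns 12; switching to s1 would give 1, so Player A has no profitable deviation.
Player B earns 3; switching to t1 would give 2, so Player B has no profitable deviation.
Neither player can gain by a unilateral deviation, so this profile is a Nash equilibrium.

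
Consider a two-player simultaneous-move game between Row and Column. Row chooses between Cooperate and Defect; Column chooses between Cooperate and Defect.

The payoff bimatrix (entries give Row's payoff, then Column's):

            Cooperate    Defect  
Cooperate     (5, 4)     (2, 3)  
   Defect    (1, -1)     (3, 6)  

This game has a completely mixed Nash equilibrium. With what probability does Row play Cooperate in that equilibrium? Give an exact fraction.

7/8

Let x be the probability that Row plays Cooperate. In a completely mixed equilibrium, Column must be indifferent between Cooperate and Defect.
Column's expected payoff from Cooperate is 4x − (1−x); from Defect it is 3x + 6(1−x).
Setting these equal: 5x − 1 = −3x + 6, so x = 7/8.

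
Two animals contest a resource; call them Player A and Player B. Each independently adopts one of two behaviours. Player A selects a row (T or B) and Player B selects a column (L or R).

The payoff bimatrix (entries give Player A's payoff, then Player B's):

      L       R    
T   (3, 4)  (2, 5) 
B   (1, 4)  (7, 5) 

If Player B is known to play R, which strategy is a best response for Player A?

Against R, Player A earns 2 from T and 7 from B.
So B is the best response.

B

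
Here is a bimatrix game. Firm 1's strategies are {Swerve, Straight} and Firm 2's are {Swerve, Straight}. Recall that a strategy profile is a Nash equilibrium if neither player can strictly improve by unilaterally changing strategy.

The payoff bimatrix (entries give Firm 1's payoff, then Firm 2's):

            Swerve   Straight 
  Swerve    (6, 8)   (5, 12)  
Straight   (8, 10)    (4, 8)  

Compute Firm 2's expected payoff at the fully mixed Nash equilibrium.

28/3

First find p, the probability Firm 1 plays Swerve, from Firm 2's indifference between Swerve and Straight: 8p + 10(1−p) = 12p + 8(1−p), giving p = 1/3.
Since Firm 2 is indifferent in equilibrium, Firm 2's expected payoff equals the payoff from either column against (1/3, 2/3). Using Swerve: 8(1/3) + 10(2/3) = 28/3.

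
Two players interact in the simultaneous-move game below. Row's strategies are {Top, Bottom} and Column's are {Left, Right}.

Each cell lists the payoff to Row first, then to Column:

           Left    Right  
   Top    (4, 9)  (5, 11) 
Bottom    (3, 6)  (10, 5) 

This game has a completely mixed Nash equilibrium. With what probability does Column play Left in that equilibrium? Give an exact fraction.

5/6

Let c be the probability that Column plays Left. In a completely mixed equilibrium, Row must be indifferent between Top and Bottom.
Row's expected payoff from Top is 4c + 5(1−c); from Bottom it is 3c + 10(1−c).
Setting these equal: −c + 5 = −7c + 10, so c = 5/6.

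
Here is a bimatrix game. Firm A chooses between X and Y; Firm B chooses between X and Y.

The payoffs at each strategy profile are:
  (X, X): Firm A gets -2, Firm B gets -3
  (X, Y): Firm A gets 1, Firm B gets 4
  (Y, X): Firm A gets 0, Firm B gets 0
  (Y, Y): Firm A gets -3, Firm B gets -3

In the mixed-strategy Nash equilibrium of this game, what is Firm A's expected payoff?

First find y, the probability Firm B plays X, from Firm A's indifference between X and Y: −2y + (1−y) = −3(1−y), giving y = 2/3.
Since Firm A is indifferent in equilibrium, Firm A's expected payoff equals the payoff from either row against (2/3, 1/3). Using X: −2(2/3) + (1/3) = -1.

-1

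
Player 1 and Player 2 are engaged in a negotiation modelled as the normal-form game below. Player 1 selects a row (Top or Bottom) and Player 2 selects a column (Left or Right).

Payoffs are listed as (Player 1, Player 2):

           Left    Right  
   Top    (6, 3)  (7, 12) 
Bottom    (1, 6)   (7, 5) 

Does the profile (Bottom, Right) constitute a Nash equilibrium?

No

At (Bottom, Right), Player 1 earns 7; switching to Top would give 7, so Player 1 has no profitable deviation.
Player 2 earns 5; switching to Left would give 6, so Player 2 would deviate.
Since at least one player can profitably deviate, this is not a Nash equilibrium.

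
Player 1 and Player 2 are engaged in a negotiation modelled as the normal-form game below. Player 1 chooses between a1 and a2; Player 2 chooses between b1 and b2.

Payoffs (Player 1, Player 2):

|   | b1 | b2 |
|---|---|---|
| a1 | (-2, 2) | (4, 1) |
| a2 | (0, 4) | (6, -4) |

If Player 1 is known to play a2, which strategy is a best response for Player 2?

b1

Against a2, Player 2 earns 4 from b1 and -4 from b2.
So b1 is the best response.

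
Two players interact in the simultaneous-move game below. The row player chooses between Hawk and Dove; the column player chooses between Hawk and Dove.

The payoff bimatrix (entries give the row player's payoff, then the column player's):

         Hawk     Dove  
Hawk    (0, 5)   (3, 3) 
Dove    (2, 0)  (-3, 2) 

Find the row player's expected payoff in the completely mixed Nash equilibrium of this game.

3/4

First find y, the probability the column player plays Hawk, from the row player's indifference between Hawk and Dove: 3(1−y) = 2y − 3(1−y), giving y = 3/4.
Since the row player is indifferent in equilibrium, the row player's expected payoff equals the payoff from either row against (3/4, 1/4). Using Hawk: 3(1/4) = 3/4.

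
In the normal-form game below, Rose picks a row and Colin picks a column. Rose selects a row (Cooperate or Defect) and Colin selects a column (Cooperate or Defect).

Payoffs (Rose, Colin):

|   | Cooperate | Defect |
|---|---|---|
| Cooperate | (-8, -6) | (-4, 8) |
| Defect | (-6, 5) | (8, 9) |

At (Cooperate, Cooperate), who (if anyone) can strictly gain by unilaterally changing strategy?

Both

Rose at (Cooperate, Cooperate) earns -8; deviating to Defect yields -6 — a strict improvement.
Colin earns -6; deviating to Defect yields 8 — a strict improvement.
Both Rose and Colin have strictly profitable deviations.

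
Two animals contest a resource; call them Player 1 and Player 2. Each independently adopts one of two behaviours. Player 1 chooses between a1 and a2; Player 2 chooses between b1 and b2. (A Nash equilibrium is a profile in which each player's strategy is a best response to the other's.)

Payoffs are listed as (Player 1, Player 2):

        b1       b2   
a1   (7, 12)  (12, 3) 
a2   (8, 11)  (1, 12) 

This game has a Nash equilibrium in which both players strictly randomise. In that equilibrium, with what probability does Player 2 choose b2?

Let y be the probability that Player 2 plays b1. In a completely mixed equilibrium, Player 1 must be indifferent between a1 and a2.
Player 1's expected payoff from a1 is 7y + 12(1−y); from a2 it is 8y + (1−y).
Setting these equal: −5y + 12 = 7y + 1, so y = 11/12.
Therefore Player 2 plays b2 with probability 1 − 11/12 = 1/12.

1/12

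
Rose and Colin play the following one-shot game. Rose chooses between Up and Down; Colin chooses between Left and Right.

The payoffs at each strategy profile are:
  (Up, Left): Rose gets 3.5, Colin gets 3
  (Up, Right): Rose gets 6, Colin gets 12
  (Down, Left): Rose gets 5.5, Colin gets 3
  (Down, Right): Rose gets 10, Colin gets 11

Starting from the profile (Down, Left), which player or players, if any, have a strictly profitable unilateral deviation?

Rose at (Down, Left) earns 5.5; deviating to Up yields 3.5 — not better.
Colin earns 3; deviating to Right yields 11 — a strict improvement.
Only Colin has a strictly profitable deviation.

Colin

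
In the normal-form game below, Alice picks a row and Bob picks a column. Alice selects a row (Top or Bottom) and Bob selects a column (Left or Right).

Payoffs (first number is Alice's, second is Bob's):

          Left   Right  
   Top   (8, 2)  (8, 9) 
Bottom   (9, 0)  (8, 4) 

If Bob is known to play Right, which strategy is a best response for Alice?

either — both Top and Bottom are best responses

Against Right, Alice earns 8 from Top and 8 from Bottom.
So either strategy is a best response.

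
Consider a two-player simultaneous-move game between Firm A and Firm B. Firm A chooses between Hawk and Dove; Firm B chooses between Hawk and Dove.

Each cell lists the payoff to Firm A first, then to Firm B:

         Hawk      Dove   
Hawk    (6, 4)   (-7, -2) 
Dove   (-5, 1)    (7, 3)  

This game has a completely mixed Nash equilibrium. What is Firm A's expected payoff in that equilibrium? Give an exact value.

7/25

First find q, the probability Firm B plays Hawk, from Firm A's indifference between Hawk and Dove: 6q − 7(1−q) = −5q + 7(1−q), giving q = 14/25.
Since Firm A is indifferent in equilibrium, Firm A's expected payoff equals the payoff from either row against (14/25, 11/25). Using Hawk: 6(14/25) − 7(11/25) = 7/25.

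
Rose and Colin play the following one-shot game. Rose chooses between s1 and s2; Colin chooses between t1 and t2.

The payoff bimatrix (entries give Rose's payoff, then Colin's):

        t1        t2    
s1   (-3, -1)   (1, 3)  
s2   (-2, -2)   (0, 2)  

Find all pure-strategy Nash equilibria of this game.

(s1, t1): Rose prefers s2 (-2 > -3); Colin prefers t2 (3 > -1) — not an equilibrium.
(s1, t2): Rose gets 1 ≥ 0 from s2, and Colin gets 3 ≥ -1 from t1 — Nash equilibrium.
(s2, t1): Colin prefers t2 (2 > -2) — not an equilibrium.
(s2, t2): Rose prefers s1 (1 > 0) — not an equilibrium.

(s1, t2)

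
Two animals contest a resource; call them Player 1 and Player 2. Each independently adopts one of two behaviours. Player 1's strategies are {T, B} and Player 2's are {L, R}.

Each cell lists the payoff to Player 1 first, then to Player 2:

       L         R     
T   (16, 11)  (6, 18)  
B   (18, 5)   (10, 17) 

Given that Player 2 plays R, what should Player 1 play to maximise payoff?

B

Against R, Player 1 earns 6 from T and 10 from B.
So B is the best response.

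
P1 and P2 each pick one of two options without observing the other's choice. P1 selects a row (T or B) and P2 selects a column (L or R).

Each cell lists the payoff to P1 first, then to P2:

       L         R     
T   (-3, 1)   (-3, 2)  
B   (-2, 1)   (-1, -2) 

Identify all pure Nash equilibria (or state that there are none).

(T, L): P1 prefers B (-2 > -3); P2 prefers R (2 > 1) — not an equilibrium.
(T, R): P1 prefers B (-1 > -3) — not an equilibrium.
(B, L): P1 gets -2 ≥ -3 from T, and P2 gets 1 ≥ -2 from R — Nash equilibrium.
(B, R): P2 prefers L (1 > -2) — not an equilibrium.

(B, L)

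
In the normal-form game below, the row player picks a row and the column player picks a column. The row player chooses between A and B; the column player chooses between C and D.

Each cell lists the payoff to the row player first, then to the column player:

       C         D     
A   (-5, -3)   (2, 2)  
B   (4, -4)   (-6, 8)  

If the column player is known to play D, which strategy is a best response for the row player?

Against D, the row player earns 2 from A and -6 from B.
So A is the best response.

A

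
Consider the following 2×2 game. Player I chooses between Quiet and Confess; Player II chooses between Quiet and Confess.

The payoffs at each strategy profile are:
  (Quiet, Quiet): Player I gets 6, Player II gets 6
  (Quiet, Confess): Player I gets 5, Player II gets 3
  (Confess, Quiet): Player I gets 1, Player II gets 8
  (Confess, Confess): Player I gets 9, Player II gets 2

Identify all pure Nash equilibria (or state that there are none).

(Quiet, Quiet): Player I gets 6 ≥ 1 from Confess, and Player II gets 6 ≥ 3 from Confess — Nash equilibrium.
(Quiet, Confess): Player I prefers Confess (9 > 5); Player II prefers Quiet (6 > 3) — not an equilibrium.
(Confess, Quiet): Player I prefers Quiet (6 > 1) — not an equilibrium.
(Confess, Confess): Player II prefers Quiet (8 > 2) — not an equilibrium.

(Quiet, Quiet)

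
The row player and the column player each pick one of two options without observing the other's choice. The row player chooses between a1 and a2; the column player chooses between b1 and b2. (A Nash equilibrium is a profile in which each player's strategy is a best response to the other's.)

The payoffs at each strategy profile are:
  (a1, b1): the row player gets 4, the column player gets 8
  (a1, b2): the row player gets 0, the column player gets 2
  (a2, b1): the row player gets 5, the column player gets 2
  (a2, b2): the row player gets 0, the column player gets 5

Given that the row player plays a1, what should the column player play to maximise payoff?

Against a1, the column player earns 8 from b1 and 2 from b2.
So b1 is the best response.

b1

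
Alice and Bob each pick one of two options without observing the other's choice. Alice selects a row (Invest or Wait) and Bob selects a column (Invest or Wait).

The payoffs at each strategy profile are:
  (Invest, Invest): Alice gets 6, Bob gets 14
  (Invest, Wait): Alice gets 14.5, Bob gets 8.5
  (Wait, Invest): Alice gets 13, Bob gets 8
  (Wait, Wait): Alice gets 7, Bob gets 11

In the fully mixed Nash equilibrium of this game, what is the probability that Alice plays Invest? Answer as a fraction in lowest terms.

Let x be the probability that Alice plays Invest. In a completely mixed equilibrium, Bob must be indifferent between Invest and Wait.
Bob's expected payoff from Invest is 14x + 8(1−x); from Wait it is 8.5x + 11(1−x).
Setting these equal: 6x + 8 = −2.5x + 11, so x = 6/17.

6/17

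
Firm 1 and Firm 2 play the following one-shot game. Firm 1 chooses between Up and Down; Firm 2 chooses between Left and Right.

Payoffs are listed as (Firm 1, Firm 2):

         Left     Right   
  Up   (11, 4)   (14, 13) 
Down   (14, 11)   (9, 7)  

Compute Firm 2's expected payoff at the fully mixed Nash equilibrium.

First find p, the probability Firm 1 plays Up, from Firm 2's indifference between Left and Right: 4p + 11(1−p) = 13p + 7(1−p), giving p = 4/13.
Since Firm 2 is indifferent in equilibrium, Firm 2's expected payoff equals the payoff from either column against (4/13, 9/13). Using Left: 4(4/13) + 11(9/13) = 115/13.

115/13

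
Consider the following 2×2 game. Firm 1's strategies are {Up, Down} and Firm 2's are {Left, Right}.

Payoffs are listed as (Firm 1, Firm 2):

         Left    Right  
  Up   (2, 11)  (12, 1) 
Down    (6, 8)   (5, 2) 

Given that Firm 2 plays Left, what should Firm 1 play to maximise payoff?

Against Left, Firm 1 earns 2 from Up and 6 from Down.
So Down is the best response.

Down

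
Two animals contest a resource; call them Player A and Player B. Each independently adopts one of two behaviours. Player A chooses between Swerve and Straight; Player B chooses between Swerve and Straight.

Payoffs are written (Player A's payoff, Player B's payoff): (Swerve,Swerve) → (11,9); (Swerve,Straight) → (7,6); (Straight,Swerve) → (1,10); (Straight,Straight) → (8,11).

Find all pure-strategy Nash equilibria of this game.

(Swerve, Swerve): Player A gets 11 ≥ 1 from Straight, and Player B gets 9 ≥ 6 from Straight — Nash equilibrium.
(Swerve, Straight): Player A prefers Straight (8 > 7); Player B prefers Swerve (9 > 6) — not an equilibrium.
(Straight, Swerve): Player A prefers Swerve (11 > 1); Player B prefers Straight (11 > 10) — not an equilibrium.
(Straight, Straight): Player A gets 8 ≥ 7 from Swerve, and Player B gets 11 ≥ 10 from Swerve — Nash equilibrium.

(Swerve, Swerve) and (Straight, Straight)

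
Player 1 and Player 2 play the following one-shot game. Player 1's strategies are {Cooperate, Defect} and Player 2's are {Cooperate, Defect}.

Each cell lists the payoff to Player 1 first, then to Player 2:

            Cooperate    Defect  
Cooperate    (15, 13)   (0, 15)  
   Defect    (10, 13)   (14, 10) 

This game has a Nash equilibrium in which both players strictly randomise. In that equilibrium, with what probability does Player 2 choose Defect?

5/19

Let c be the probability that Player 2 plays Cooperate. In a completely mixed equilibrium, Player 1 must be indifferent between Cooperate and Defect.
Player 1's expected payoff from Cooperate is 15c; from Defect it is 10c + 14(1−c).
Setting these equal: 15c = −4c + 14, so c = 14/19.
Therefore Player 2 plays Defect with probability 1 − 14/19 = 5/19.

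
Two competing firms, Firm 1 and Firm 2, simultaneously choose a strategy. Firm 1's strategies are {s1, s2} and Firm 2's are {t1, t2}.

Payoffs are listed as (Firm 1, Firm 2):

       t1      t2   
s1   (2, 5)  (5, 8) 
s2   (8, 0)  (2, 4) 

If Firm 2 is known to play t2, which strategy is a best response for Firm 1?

Against t2, Firm 1 earns 5 from s1 and 2 from s2.
So s1 is the best response.

s1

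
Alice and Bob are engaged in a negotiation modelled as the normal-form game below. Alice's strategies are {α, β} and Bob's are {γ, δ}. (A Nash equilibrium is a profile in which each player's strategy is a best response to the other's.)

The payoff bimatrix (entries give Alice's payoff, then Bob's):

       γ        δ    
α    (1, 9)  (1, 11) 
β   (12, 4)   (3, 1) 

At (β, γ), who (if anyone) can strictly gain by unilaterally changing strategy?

Neither

Alice at (β, γ) earns 12; deviating to α yields 1 — not better.
Bob earns 4; deviating to δ yields 1 — not better.
Neither player can strictly improve; the profile is a Nash equilibrium.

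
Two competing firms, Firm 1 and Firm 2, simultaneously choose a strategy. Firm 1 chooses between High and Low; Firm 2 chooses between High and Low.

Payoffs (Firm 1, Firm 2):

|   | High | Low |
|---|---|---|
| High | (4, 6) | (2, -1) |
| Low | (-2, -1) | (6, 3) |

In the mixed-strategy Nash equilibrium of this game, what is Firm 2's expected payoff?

17/11

First find x, the probability Firm 1 plays High, from Firm 2's indifference between High and Low: 6x − (1−x) = −x + 3(1−x), giving x = 4/11.
Since Firm 2 is indifferent in equilibrium, Firm 2's expected payoff equals the payoff from either column against (4/11, 7/11). Using High: 6(4/11) − (7/11) = 17/11.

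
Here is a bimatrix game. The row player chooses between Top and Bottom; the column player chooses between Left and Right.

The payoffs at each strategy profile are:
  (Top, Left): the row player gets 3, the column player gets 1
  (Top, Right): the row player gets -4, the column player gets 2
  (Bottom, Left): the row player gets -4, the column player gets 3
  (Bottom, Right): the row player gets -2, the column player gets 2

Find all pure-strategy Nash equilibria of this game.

(Top, Left): the column player prefers Right (2 > 1) — not an equilibrium.
(Top, Right): the row player prefers Bottom (-2 > -4) — not an equilibrium.
(Bottom, Left): the row player prefers Top (3 > -4) — not an equilibrium.
(Bottom, Right): the column player prefers Left (3 > 2) — not an equilibrium.

none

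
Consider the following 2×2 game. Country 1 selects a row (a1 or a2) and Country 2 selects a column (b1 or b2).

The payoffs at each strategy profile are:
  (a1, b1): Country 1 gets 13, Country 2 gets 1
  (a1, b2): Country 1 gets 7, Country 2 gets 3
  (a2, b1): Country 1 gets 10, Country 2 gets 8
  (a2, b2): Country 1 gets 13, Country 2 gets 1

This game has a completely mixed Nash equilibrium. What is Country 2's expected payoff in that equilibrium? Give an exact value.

23/9

First find p, the probability Country 1 plays a1, from Country 2's indifference between b1 and b2: p + 8(1−p) = 3p + (1−p), giving p = 7/9.
Since Country 2 is indifferent in equilibrium, Country 2's expected payoff equals the payoff from either column against (7/9, 2/9). Using b1: (7/9) + 8(2/9) = 23/9.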